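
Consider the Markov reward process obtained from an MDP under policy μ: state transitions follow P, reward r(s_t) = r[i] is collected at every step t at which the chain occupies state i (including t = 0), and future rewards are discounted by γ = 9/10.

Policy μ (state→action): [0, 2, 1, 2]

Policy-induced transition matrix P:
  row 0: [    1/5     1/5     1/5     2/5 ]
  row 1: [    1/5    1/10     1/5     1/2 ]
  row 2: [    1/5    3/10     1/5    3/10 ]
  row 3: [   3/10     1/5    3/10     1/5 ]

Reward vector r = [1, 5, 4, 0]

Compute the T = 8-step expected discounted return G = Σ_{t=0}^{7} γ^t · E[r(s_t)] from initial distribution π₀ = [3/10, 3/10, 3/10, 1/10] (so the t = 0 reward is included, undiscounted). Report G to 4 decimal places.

t=0: π = [0.3000, 0.3000, 0.3000, 0.1000], E[r] = 3.0000, γ^t·E[r] = 3.000000, running G = 3.000000
t=1: π = [0.2100, 0.2000, 0.2100, 0.3800], E[r] = 2.0500, γ^t·E[r] = 1.845000, running G = 4.845000
t=2: π = [0.2380, 0.2010, 0.2380, 0.3230], E[r] = 2.1950, γ^t·E[r] = 1.777950, running G = 6.622950
t=3: π = [0.2323, 0.2037, 0.2323, 0.3317], E[r] = 2.1800, γ^t·E[r] = 1.589220, running G = 8.212170
t=4: π = [0.2332, 0.2029, 0.2332, 0.3308], E[r] = 2.1802, γ^t·E[r] = 1.430396, running G = 9.642566
t=5: π = [0.2331, 0.2030, 0.2331, 0.3308], E[r] = 2.1806, γ^t·E[r] = 1.287596, running G = 10.930162
t=6: π = [0.2331, 0.2030, 0.2331, 0.3308], E[r] = 2.1804, γ^t·E[r] = 1.158769, running G = 12.088932
t=7: π = [0.2331, 0.2030, 0.2331, 0.3308], E[r] = 2.1805, γ^t·E[r] = 1.042905, running G = 13.131836

G = 13.1318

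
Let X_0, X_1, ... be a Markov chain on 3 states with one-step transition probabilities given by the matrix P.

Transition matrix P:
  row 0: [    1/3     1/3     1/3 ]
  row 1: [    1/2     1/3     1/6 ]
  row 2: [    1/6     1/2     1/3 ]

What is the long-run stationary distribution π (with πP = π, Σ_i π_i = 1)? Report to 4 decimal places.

Balance equations π_j = Σ_i π_i·P[i][j]:
  π_0 = 1/3·π_0 + 1/2·π_1 + 1/6·π_2
  π_1 = 1/3·π_0 + 1/3·π_1 + 1/2·π_2
  normalize: π_0 + π_1 + π_2 = 1
Solving the linear system gives exactly π = [13/37, 14/37, 10/37].

π = [0.3514, 0.3784, 0.2703]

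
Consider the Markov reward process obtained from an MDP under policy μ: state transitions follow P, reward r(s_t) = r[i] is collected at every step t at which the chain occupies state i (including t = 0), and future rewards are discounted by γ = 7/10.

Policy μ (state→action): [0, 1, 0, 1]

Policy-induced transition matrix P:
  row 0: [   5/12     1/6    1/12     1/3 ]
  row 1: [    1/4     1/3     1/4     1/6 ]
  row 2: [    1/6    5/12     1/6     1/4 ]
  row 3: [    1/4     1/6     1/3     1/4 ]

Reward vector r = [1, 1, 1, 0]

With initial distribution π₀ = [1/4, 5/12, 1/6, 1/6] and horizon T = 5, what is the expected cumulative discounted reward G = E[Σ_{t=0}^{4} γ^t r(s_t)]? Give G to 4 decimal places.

G = 2.1721

t=0: π = [0.2500, 0.4167, 0.1667, 0.1667], E[r] = 0.8333, γ^t·E[r] = 0.833333, running G = 0.833333
t=1: π = [0.2778, 0.2778, 0.2083, 0.2361], E[r] = 0.7639, γ^t·E[r] = 0.534722, running G = 1.368056
t=2: π = [0.2789, 0.2650, 0.2060, 0.2500], E[r] = 0.7500, γ^t·E[r] = 0.367500, running G = 1.735556
t=3: π = [0.2793, 0.2623, 0.2072, 0.2512], E[r] = 0.7488, γ^t·E[r] = 0.256853, running G = 1.992409
t=4: π = [0.2793, 0.2622, 0.2071, 0.2514], E[r] = 0.7486, γ^t·E[r] = 0.179735, running G = 2.172144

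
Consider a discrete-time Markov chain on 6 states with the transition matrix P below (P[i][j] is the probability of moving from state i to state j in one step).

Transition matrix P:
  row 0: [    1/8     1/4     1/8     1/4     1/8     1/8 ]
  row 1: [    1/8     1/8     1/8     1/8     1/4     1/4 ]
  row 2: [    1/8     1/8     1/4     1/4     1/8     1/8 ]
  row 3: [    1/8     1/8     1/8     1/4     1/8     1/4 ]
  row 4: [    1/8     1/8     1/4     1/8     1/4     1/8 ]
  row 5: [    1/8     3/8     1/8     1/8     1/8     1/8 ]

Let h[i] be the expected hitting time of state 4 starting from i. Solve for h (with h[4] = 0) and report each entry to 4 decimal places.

h = [6.6480, 5.8886, 6.7565, 6.7298, 0.0000, 6.5429]

First-step conditioning: h[4] = 0; for i ≠ 4, h[i] = 1 + Σ_k P[i][k]·h[k].
  h[0] = 1 + 1/8·h[0] + 1/4·h[1] + 1/8·h[2] + 1/4·h[3] + 1/8·h[5]
  h[1] = 1 + 1/8·h[0] + 1/8·h[1] + 1/8·h[2] + 1/8·h[3] + 1/4·h[5]
  h[2] = 1 + 1/8·h[0] + 1/8·h[1] + 1/4·h[2] + 1/4·h[3] + 1/8·h[5]
  h[3] = 1 + 1/8·h[0] + 1/8·h[1] + 1/8·h[2] + 1/4·h[3] + 1/4·h[5]
  h[5] = 1 + 1/8·h[0] + 3/8·h[1] + 1/8·h[2] + 1/8·h[3] + 1/8·h[5]
Solving the 5×5 linear system over states ≠ 4 gives exactly h = [31864/4793, 28224/4793, 32384/4793, 32256/4793, 0, 31360/4793] (h[4] = 0 is the target).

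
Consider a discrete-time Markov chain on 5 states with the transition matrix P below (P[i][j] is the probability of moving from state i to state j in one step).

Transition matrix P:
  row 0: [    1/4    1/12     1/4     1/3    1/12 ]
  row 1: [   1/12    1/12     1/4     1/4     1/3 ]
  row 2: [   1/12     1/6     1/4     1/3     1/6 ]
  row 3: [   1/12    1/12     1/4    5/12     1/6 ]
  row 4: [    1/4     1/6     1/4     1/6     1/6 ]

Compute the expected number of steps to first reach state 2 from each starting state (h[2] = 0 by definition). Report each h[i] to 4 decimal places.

h = [4.0000, 4.0000, 0.0000, 4.0000, 4.0000]

First-step conditioning: h[2] = 0; for i ≠ 2, h[i] = 1 + Σ_k P[i][k]·h[k].
  h[0] = 1 + 1/4·h[0] + 1/12·h[1] + 1/3·h[3] + 1/12·h[4]
  h[1] = 1 + 1/12·h[0] + 1/12·h[1] + 1/4·h[3] + 1/3·h[4]
  h[3] = 1 + 1/12·h[0] + 1/12·h[1] + 5/12·h[3] + 1/6·h[4]
  h[4] = 1 + 1/4·h[0] + 1/6·h[1] + 1/6·h[3] + 1/6·h[4]
Solving the 4×4 linear system over states ≠ 2 gives exactly h = [4, 4, 0, 4, 4] (h[2] = 0 is the target).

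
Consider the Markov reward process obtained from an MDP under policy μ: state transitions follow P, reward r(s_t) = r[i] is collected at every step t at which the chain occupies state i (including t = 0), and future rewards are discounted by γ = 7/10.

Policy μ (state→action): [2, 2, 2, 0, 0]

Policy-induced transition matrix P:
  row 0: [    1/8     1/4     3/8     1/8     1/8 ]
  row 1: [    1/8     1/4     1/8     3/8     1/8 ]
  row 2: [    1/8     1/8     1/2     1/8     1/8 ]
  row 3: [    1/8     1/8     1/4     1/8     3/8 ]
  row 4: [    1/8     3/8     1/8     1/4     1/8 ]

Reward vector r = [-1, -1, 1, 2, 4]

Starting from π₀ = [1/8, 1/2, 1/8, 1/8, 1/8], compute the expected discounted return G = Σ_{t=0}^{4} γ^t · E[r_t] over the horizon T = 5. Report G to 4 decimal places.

t=0: π = [0.1250, 0.5000, 0.1250, 0.1250, 0.1250], E[r] = 0.2500, γ^t·E[r] = 0.250000, running G = 0.250000
t=1: π = [0.1250, 0.2344, 0.2188, 0.2656, 0.1563], E[r] = 1.0156, γ^t·E[r] = 0.710938, running G = 0.960938
t=2: π = [0.1250, 0.2090, 0.2715, 0.2031, 0.1914], E[r] = 1.1094, γ^t·E[r] = 0.543594, running G = 1.504531
t=3: π = [0.1250, 0.2146, 0.2834, 0.2012, 0.1758], E[r] = 1.0493, γ^t·E[r] = 0.359916, running G = 1.864447
t=4: π = [0.1250, 0.2114, 0.2877, 0.2006, 0.1753], E[r] = 1.0537, γ^t·E[r] = 0.252996, running G = 2.117443

G = 2.1174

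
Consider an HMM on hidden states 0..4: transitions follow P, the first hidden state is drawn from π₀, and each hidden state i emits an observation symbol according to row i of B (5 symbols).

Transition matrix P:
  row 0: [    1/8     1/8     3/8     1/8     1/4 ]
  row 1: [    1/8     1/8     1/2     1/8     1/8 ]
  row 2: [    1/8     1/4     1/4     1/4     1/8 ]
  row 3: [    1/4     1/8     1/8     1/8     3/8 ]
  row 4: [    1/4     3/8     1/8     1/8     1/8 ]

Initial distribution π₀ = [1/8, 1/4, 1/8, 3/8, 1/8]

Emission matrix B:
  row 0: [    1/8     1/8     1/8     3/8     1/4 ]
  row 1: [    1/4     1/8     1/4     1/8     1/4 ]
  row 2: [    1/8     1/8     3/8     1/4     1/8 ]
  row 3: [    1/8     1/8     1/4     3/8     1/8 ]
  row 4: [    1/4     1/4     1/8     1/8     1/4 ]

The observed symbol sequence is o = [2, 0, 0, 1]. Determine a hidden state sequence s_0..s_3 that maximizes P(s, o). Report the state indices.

path = [3, 4, 1, 2]

t=0: δ = [1.562e-02, 6.250e-02, 4.688e-02, 9.375e-02, 1.562e-02]  (obs o_0=2)
t=1: δ = [2.930e-03, 2.930e-03, 3.906e-03, 1.465e-03, 8.789e-03]  ψ = [3, 2, 1, 2, 3]  (obs o_1=0)
t=2: δ = [2.747e-04, 8.240e-04, 1.831e-04, 1.373e-04, 2.747e-04]  ψ = [4, 4, 1, 4, 4]  (obs o_2=0)
t=3: δ = [1.287e-05, 1.287e-05, 5.150e-05, 1.287e-05, 2.575e-05]  ψ = [1, 1, 1, 1, 1]  (obs o_3=1)
backtrack: best end state = 2; path = [3, 4, 1, 2]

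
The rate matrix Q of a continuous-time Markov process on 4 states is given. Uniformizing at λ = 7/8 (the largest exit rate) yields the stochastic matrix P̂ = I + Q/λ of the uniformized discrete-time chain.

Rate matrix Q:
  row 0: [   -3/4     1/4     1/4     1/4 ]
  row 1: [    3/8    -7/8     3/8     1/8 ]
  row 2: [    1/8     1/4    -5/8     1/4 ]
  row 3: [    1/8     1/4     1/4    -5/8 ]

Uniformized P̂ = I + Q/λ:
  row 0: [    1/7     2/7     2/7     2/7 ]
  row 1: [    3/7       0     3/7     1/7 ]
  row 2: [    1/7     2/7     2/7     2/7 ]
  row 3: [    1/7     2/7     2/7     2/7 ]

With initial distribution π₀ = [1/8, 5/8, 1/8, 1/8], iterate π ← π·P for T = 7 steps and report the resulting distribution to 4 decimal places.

π = [0.2064, 0.2222, 0.3175, 0.2539]

t=0: π = [0.1250, 0.6250, 0.1250, 0.1250]
t=1: π = [0.3214, 0.1071, 0.3750, 0.1964]
t=2: π = [0.1735, 0.2551, 0.3010, 0.2704]
t=3: π = [0.2157, 0.2128, 0.3222, 0.2493]
t=4: π = [0.2037, 0.2249, 0.3161, 0.2553]
t=5: π = [0.2071, 0.2215, 0.3178, 0.2536]
t=6: π = [0.2061, 0.2224, 0.3174, 0.2541]
t=7: π = [0.2064, 0.2222, 0.3175, 0.2539]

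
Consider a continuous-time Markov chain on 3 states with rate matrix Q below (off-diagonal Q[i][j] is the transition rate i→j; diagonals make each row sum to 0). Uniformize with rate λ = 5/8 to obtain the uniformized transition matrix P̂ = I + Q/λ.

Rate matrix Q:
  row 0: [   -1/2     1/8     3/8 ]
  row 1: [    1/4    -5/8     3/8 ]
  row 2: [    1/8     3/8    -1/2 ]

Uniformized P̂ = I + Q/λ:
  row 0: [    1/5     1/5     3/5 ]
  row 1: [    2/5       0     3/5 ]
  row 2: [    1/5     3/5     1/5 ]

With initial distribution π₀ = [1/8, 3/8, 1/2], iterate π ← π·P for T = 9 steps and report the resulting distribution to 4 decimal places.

t=0: π = [0.1250, 0.3750, 0.5000]
t=1: π = [0.2750, 0.3250, 0.4000]
t=2: π = [0.2650, 0.2950, 0.4400]
t=3: π = [0.2590, 0.3170, 0.4240]
t=4: π = [0.2634, 0.3062, 0.4304]
t=5: π = [0.2612, 0.3109, 0.4278]
t=6: π = [0.2622, 0.3090, 0.4289]
t=7: π = [0.2618, 0.3098, 0.4285]
t=8: π = [0.2620, 0.3094, 0.4286]
t=9: π = [0.2619, 0.3096, 0.4286]

π = [0.2619, 0.3096, 0.4286]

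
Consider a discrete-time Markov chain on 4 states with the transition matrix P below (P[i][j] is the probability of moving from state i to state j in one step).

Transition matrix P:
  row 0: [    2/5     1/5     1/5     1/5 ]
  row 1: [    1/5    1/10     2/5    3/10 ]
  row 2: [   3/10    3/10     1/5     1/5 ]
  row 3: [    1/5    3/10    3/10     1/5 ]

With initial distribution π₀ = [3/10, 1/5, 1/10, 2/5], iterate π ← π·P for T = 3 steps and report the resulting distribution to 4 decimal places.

t=0: π = [0.3000, 0.2000, 0.1000, 0.4000]
t=1: π = [0.2700, 0.2300, 0.2800, 0.2200]
t=2: π = [0.2820, 0.2270, 0.2680, 0.2230]
t=3: π = [0.2832, 0.2264, 0.2677, 0.2227]

π = [0.2832, 0.2264, 0.2677, 0.2227]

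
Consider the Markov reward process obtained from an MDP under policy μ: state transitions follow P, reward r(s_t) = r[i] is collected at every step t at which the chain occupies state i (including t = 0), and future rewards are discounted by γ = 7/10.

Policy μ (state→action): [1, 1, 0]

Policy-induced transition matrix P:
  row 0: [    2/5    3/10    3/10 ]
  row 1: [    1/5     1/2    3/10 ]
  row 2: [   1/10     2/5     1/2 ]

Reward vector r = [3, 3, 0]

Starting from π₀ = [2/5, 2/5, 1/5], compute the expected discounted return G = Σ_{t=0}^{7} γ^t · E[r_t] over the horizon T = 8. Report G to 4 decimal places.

G = 6.5002

t=0: π = [0.4000, 0.4000, 0.2000], E[r] = 2.4000, γ^t·E[r] = 2.400000, running G = 2.400000
t=1: π = [0.2600, 0.4000, 0.3400], E[r] = 1.9800, γ^t·E[r] = 1.386000, running G = 3.786000
t=2: π = [0.2180, 0.4140, 0.3680], E[r] = 1.8960, γ^t·E[r] = 0.929040, running G = 4.715040
t=3: π = [0.2068, 0.4196, 0.3736], E[r] = 1.8792, γ^t·E[r] = 0.644566, running G = 5.359606
t=4: π = [0.2040, 0.4213, 0.3747], E[r] = 1.8758, γ^t·E[r] = 0.450389, running G = 5.809995
t=5: π = [0.2033, 0.4217, 0.3749], E[r] = 1.8752, γ^t·E[r] = 0.315159, running G = 6.125154
t=6: π = [0.2032, 0.4218, 0.3750], E[r] = 1.8750, γ^t·E[r] = 0.220596, running G = 6.345750
t=7: π = [0.2031, 0.4219, 0.3750], E[r] = 1.8750, γ^t·E[r] = 0.154415, running G = 6.500165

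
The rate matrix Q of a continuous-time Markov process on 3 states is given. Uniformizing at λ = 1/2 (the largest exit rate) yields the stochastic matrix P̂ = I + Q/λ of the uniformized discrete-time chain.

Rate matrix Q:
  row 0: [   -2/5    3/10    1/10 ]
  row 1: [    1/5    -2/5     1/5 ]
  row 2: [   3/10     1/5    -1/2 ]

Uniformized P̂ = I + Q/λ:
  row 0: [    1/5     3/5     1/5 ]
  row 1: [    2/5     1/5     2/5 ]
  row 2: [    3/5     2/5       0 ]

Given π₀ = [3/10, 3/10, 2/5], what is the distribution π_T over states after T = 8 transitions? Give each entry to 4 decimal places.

π = [0.3721, 0.3953, 0.2325]

t=0: π = [0.3000, 0.3000, 0.4000]
t=1: π = [0.4200, 0.4000, 0.1800]
t=2: π = [0.3520, 0.4040, 0.2440]
t=3: π = [0.3784, 0.3896, 0.2320]
t=4: π = [0.3707, 0.3978, 0.2315]
t=5: π = [0.3722, 0.3946, 0.2332]
t=6: π = [0.3722, 0.3955, 0.2323]
t=7: π = [0.3720, 0.3953, 0.2326]
t=8: π = [0.3721, 0.3953, 0.2325]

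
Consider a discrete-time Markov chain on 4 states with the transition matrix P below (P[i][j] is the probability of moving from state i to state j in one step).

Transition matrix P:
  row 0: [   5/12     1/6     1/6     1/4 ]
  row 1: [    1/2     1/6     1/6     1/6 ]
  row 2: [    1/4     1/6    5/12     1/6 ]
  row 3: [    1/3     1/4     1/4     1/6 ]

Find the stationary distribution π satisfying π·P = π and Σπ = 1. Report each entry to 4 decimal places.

π = [0.3747, 0.1832, 0.2442, 0.1979]

Balance equations π_j = Σ_i π_i·P[i][j]:
  π_0 = 5/12·π_0 + 1/2·π_1 + 1/4·π_2 + 1/3·π_3
  π_1 = 1/6·π_0 + 1/6·π_1 + 1/6·π_2 + 1/4·π_3
  π_2 = 1/6·π_0 + 1/6·π_1 + 5/12·π_2 + 1/4·π_3
  normalize: π_0 + π_1 + π_2 + π_3 = 1
Solving the linear system gives exactly π = [178/475, 87/475, 116/475, 94/475].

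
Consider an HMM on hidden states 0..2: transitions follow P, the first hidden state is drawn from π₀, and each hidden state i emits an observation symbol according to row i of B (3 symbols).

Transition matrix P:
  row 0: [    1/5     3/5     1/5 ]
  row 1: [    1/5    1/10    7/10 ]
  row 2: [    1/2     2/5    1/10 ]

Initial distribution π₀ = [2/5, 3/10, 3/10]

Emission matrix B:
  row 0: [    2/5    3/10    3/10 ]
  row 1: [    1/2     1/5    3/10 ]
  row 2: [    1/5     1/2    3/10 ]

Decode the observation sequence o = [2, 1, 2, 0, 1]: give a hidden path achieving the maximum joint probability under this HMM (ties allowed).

t=0: δ = [1.200e-01, 9.000e-02, 9.000e-02]  (obs o_0=2)
t=1: δ = [1.350e-02, 1.440e-02, 3.150e-02]  ψ = [2, 0, 1]  (obs o_1=1)
t=2: δ = [4.725e-03, 3.780e-03, 3.024e-03]  ψ = [2, 2, 1]  (obs o_2=2)
t=3: δ = [6.048e-04, 1.417e-03, 5.292e-04]  ψ = [2, 0, 1]  (obs o_3=0)
t=4: δ = [8.505e-05, 7.258e-05, 4.961e-04]  ψ = [1, 0, 1]  (obs o_4=1)
backtrack: best end state = 2; path = [1, 2, 0, 1, 2]

path = [1, 2, 0, 1, 2]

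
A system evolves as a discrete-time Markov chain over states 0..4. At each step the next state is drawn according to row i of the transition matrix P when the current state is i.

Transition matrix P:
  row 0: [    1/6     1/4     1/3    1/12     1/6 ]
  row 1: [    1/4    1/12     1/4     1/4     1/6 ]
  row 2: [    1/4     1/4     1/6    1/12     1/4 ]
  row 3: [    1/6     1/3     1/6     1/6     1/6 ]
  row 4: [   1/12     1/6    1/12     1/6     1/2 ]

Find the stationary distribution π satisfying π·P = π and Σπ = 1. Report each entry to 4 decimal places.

π = [0.1769, 0.2057, 0.1905, 0.1532, 0.2738]

Balance equations π_j = Σ_i π_i·P[i][j]:
  π_0 = 1/6·π_0 + 1/4·π_1 + 1/4·π_2 + 1/6·π_3 + 1/12·π_4
  π_1 = 1/4·π_0 + 1/12·π_1 + 1/4·π_2 + 1/3·π_3 + 1/6·π_4
  π_2 = 1/3·π_0 + 1/4·π_1 + 1/6·π_2 + 1/6·π_3 + 1/12·π_4
  π_3 = 1/12·π_0 + 1/4·π_1 + 1/12·π_2 + 1/6·π_3 + 1/6·π_4
  normalize: π_0 + π_1 + π_2 + π_3 + π_4 = 1
Solving the linear system gives exactly π = [1547/8747, 1799/8747, 1666/8747, 1340/8747, 2395/8747].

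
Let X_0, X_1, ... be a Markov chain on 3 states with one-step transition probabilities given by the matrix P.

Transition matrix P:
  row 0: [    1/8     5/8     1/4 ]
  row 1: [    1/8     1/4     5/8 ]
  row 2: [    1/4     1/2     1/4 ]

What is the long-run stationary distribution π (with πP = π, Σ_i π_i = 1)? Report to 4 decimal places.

π = [0.1758, 0.4176, 0.4066]

Balance equations π_j = Σ_i π_i·P[i][j]:
  π_0 = 1/8·π_0 + 1/8·π_1 + 1/4·π_2
  π_1 = 5/8·π_0 + 1/4·π_1 + 1/2·π_2
  normalize: π_0 + π_1 + π_2 = 1
Solving the linear system gives exactly π = [16/91, 38/91, 37/91].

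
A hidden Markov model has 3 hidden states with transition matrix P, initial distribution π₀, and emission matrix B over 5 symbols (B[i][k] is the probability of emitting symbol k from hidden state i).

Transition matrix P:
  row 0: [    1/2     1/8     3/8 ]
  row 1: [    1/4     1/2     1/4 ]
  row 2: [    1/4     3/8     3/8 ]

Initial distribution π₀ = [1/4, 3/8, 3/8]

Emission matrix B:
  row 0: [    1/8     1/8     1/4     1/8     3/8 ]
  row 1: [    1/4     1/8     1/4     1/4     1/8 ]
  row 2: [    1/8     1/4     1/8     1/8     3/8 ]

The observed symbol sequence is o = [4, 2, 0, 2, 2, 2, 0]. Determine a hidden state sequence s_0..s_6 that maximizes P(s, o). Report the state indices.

path = [2, 1, 1, 1, 1, 1, 1]

t=0: δ = [9.375e-02, 4.688e-02, 1.406e-01]  (obs o_0=4)
t=1: δ = [1.172e-02, 1.318e-02, 6.592e-03]  ψ = [0, 2, 2]  (obs o_1=2)
t=2: δ = [7.324e-04, 1.648e-03, 5.493e-04]  ψ = [0, 1, 0]  (obs o_2=0)
t=3: δ = [1.030e-04, 2.060e-04, 5.150e-05]  ψ = [1, 1, 1]  (obs o_3=2)
t=4: δ = [1.287e-05, 2.575e-05, 6.437e-06]  ψ = [0, 1, 1]  (obs o_4=2)
t=5: δ = [1.609e-06, 3.219e-06, 8.047e-07]  ψ = [0, 1, 1]  (obs o_5=2)
t=6: δ = [1.006e-07, 4.023e-07, 1.006e-07]  ψ = [0, 1, 1]  (obs o_6=0)
backtrack: best end state = 1; path = [2, 1, 1, 1, 1, 1, 1]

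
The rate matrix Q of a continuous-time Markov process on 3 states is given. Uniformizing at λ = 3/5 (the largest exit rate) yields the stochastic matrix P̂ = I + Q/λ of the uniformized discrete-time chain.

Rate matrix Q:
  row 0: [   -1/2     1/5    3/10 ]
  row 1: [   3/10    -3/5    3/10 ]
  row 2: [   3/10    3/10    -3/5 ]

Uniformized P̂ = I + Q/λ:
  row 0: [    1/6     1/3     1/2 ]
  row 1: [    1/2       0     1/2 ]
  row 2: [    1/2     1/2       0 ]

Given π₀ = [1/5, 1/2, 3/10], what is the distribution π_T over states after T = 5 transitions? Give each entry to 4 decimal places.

π = [0.3757, 0.2899, 0.3344]

t=0: π = [0.2000, 0.5000, 0.3000]
t=1: π = [0.4333, 0.2167, 0.3500]
t=2: π = [0.3556, 0.3194, 0.3250]
t=3: π = [0.3815, 0.2810, 0.3375]
t=4: π = [0.3728, 0.2959, 0.3313]
t=5: π = [0.3757, 0.2899, 0.3344]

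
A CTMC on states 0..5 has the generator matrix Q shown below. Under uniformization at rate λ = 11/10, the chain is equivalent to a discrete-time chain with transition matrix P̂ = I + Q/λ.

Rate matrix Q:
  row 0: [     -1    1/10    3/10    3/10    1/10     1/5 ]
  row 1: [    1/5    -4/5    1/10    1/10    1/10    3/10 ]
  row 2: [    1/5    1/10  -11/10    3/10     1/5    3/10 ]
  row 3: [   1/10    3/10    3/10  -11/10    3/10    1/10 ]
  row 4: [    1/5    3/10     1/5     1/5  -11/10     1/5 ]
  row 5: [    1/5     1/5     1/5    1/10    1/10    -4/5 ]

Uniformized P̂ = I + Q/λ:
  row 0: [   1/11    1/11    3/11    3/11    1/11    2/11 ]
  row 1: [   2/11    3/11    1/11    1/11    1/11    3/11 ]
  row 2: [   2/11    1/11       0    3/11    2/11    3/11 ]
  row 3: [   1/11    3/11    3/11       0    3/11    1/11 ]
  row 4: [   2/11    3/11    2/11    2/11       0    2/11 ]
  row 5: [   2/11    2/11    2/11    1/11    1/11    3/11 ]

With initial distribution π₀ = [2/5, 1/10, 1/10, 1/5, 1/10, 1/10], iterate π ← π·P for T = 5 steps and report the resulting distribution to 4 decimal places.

t=0: π = [0.4000, 0.1000, 0.1000, 0.2000, 0.1000, 0.1000]
t=1: π = [0.1273, 0.1727, 0.2091, 0.1727, 0.1273, 0.1909]
t=2: π = [0.1545, 0.1942, 0.1554, 0.1479, 0.1298, 0.2182]
t=3: π = [0.1543, 0.1965, 0.1634, 0.1456, 0.1201, 0.2200]
t=4: π = [0.1546, 0.1950, 0.1615, 0.1464, 0.1213, 0.2213]
t=5: π = [0.1545, 0.1951, 0.1621, 0.1461, 0.1212, 0.2210]

π = [0.1545, 0.1951, 0.1621, 0.1461, 0.1212, 0.2210]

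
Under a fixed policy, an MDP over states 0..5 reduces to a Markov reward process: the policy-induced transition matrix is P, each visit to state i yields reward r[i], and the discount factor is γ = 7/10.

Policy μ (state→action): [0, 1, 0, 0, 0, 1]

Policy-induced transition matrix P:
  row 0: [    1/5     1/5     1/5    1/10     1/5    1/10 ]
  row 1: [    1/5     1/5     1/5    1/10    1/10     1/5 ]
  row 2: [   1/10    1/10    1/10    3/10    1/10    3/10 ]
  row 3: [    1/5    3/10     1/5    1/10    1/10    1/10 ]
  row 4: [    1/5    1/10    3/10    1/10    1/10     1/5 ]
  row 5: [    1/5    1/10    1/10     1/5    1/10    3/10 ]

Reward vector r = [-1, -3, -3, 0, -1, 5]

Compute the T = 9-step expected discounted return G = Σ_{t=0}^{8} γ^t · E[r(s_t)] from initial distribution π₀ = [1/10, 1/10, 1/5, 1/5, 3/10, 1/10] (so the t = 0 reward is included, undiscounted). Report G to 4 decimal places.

G = -1.4944

t=0: π = [0.1000, 0.1000, 0.2000, 0.2000, 0.3000, 0.1000], E[r] = -0.8000, γ^t·E[r] = -0.800000, running G = -0.800000
t=1: π = [0.1800, 0.1600, 0.2000, 0.1500, 0.1100, 0.2000], E[r] = -0.3700, γ^t·E[r] = -0.259000, running G = -1.059000
t=2: π = [0.1800, 0.1640, 0.1710, 0.1600, 0.1180, 0.2070], E[r] = -0.2680, γ^t·E[r] = -0.131320, running G = -1.190320
t=3: π = [0.1829, 0.1664, 0.1740, 0.1549, 0.1180, 0.2038], E[r] = -0.3031, γ^t·E[r] = -0.103963, running G = -1.294283
t=4: π = [0.1826, 0.1659, 0.1740, 0.1552, 0.1183, 0.2040], E[r] = -0.3007, γ^t·E[r] = -0.072193, running G = -1.366477
t=5: π = [0.1826, 0.1659, 0.1740, 0.1552, 0.1183, 0.2040], E[r] = -0.3005, γ^t·E[r] = -0.050502, running G = -1.416978
t=6: π = [0.1826, 0.1659, 0.1740, 0.1552, 0.1183, 0.2040], E[r] = -0.3005, γ^t·E[r] = -0.035349, running G = -1.452327
t=7: π = [0.1826, 0.1659, 0.1740, 0.1552, 0.1183, 0.2040], E[r] = -0.3005, γ^t·E[r] = -0.024745, running G = -1.477073
t=8: π = [0.1826, 0.1659, 0.1740, 0.1552, 0.1183, 0.2040], E[r] = -0.3005, γ^t·E[r] = -0.017322, running G = -1.494394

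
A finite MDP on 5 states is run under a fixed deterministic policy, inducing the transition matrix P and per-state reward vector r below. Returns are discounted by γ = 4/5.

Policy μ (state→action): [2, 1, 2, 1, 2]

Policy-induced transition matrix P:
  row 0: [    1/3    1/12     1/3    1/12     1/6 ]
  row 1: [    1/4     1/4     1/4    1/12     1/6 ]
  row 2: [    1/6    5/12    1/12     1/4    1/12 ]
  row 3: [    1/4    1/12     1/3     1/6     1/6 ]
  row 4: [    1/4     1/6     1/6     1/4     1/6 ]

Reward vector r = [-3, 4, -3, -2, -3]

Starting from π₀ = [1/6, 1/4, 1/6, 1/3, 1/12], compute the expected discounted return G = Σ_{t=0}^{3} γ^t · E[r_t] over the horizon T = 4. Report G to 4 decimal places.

t=0: π = [0.1667, 0.2500, 0.1667, 0.3333, 0.0833], E[r] = -0.9167, γ^t·E[r] = -0.916667, running G = -0.916667
t=1: π = [0.2500, 0.1875, 0.2569, 0.1528, 0.1528], E[r] = -1.5347, γ^t·E[r] = -1.227778, running G = -2.144444
t=2: π = [0.2494, 0.2130, 0.2280, 0.1644, 0.1453], E[r] = -1.3449, γ^t·E[r] = -0.860741, running G = -3.005185
t=3: π = [0.2518, 0.2069, 0.2344, 0.1592, 0.1477], E[r] = -1.3922, γ^t·E[r] = -0.712815, running G = -3.718000

G = -3.7180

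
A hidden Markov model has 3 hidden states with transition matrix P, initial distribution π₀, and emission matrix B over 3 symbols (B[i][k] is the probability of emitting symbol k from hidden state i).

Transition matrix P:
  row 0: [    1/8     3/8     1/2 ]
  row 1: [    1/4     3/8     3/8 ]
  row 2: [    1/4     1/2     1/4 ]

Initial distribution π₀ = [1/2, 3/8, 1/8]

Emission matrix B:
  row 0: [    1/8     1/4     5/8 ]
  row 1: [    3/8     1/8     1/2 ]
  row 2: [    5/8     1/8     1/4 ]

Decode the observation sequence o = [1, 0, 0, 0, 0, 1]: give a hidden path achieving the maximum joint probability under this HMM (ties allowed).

t=0: δ = [1.250e-01, 4.688e-02, 1.562e-02]  (obs o_0=1)
t=1: δ = [1.953e-03, 1.758e-02, 3.906e-02]  ψ = [0, 0, 0]  (obs o_1=0)
t=2: δ = [1.221e-03, 7.324e-03, 6.104e-03]  ψ = [2, 2, 2]  (obs o_2=0)
t=3: δ = [2.289e-04, 1.144e-03, 1.717e-03]  ψ = [1, 2, 1]  (obs o_3=0)
t=4: δ = [5.364e-05, 3.219e-04, 2.682e-04]  ψ = [2, 2, 1]  (obs o_4=0)
t=5: δ = [2.012e-05, 1.676e-05, 1.509e-05]  ψ = [1, 2, 1]  (obs o_5=1)
backtrack: best end state = 0; path = [0, 2, 1, 2, 1, 0]

path = [0, 2, 1, 2, 1, 0]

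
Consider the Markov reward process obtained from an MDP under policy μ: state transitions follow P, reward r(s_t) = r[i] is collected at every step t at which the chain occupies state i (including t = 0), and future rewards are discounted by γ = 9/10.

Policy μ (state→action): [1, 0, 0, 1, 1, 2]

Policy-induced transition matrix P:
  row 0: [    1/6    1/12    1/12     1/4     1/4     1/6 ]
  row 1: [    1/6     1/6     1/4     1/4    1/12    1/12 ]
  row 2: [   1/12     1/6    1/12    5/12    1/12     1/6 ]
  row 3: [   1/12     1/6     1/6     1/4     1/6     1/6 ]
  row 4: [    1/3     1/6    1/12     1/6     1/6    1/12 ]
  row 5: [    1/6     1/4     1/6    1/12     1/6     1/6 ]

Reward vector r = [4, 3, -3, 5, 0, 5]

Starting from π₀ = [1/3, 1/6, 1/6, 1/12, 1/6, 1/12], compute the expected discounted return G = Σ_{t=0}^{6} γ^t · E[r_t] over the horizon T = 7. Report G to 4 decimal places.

G = 13.2163

t=0: π = [0.3333, 0.1667, 0.1667, 0.0833, 0.1667, 0.0833], E[r] = 2.1667, γ^t·E[r] = 2.166667, running G = 2.166667
t=1: π = [0.1736, 0.1458, 0.1250, 0.2500, 0.1667, 0.1389], E[r] = 2.7014, γ^t·E[r] = 2.431250, running G = 4.597917
t=2: π = [0.1632, 0.1638, 0.1400, 0.2338, 0.1586, 0.1406], E[r] = 2.5961, γ^t·E[r] = 2.102813, running G = 6.700729
t=3: π = [0.1619, 0.1648, 0.1418, 0.2367, 0.1549, 0.1398], E[r] = 2.5991, γ^t·E[r] = 1.894746, running G = 8.595475
t=4: π = [0.1609, 0.1648, 0.1422, 0.2374, 0.1546, 0.1400], E[r] = 2.5990, γ^t·E[r] = 1.705190, running G = 10.300665
t=5: π = [0.1608, 0.1649, 0.1423, 0.2375, 0.1545, 0.1400], E[r] = 2.5988, γ^t·E[r] = 1.534572, running G = 11.835237
t=6: π = [0.1608, 0.1649, 0.1423, 0.2375, 0.1545, 0.1400], E[r] = 2.5988, γ^t·E[r] = 1.381091, running G = 13.216328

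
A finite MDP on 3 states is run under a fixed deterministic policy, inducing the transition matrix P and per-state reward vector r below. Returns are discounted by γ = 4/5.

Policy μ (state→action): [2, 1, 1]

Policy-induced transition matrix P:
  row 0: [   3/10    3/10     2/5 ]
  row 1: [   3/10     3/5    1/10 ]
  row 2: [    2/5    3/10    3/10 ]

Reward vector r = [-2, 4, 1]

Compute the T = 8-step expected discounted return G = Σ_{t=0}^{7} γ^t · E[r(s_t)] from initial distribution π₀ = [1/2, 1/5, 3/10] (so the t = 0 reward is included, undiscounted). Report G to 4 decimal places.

G = 4.0020

t=0: π = [0.5000, 0.2000, 0.3000], E[r] = 0.1000, γ^t·E[r] = 0.100000, running G = 0.100000
t=1: π = [0.3300, 0.3600, 0.3100], E[r] = 1.0900, γ^t·E[r] = 0.872000, running G = 0.972000
t=2: π = [0.3310, 0.4080, 0.2610], E[r] = 1.2310, γ^t·E[r] = 0.787840, running G = 1.759840
t=3: π = [0.3261, 0.4224, 0.2515], E[r] = 1.2889, γ^t·E[r] = 0.659917, running G = 2.419757
t=4: π = [0.3252, 0.4267, 0.2481], E[r] = 1.3047, γ^t·E[r] = 0.534409, running G = 2.954166
t=5: π = [0.3248, 0.4280, 0.2472], E[r] = 1.3096, γ^t·E[r] = 0.429133, running G = 3.383299
t=6: π = [0.3247, 0.4284, 0.2469], E[r] = 1.3111, γ^t·E[r] = 0.343687, running G = 3.726986
t=7: π = [0.3247, 0.4285, 0.2468], E[r] = 1.3115, γ^t·E[r] = 0.275042, running G = 4.002028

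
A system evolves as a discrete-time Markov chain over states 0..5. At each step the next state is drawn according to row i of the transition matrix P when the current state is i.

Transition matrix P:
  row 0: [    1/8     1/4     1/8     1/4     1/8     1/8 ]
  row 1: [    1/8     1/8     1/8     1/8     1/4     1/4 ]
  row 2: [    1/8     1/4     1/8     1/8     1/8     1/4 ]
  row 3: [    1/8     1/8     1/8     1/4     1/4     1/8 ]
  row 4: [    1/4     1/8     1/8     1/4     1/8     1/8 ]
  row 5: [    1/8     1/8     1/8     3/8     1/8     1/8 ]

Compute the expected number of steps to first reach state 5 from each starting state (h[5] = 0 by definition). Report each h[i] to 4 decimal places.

First-step conditioning: h[5] = 0; for i ≠ 5, h[i] = 1 + Σ_k P[i][k]·h[k].
  h[0] = 1 + 1/8·h[0] + 1/4·h[1] + 1/8·h[2] + 1/4·h[3] + 1/8·h[4]
  h[1] = 1 + 1/8·h[0] + 1/8·h[1] + 1/8·h[2] + 1/8·h[3] + 1/4·h[4]
  h[2] = 1 + 1/8·h[0] + 1/4·h[1] + 1/8·h[2] + 1/8·h[3] + 1/8·h[4]
  h[3] = 1 + 1/8·h[0] + 1/8·h[1] + 1/8·h[2] + 1/4·h[3] + 1/4·h[4]
  h[4] = 1 + 1/4·h[0] + 1/8·h[1] + 1/8·h[2] + 1/4·h[3] + 1/8·h[4]
Solving the 5×5 linear system over states ≠ 5 gives exactly h = [92/15, 2044/375, 2008/375, 2336/375, 2332/375, 0] (h[5] = 0 is the target).

h = [6.1333, 5.4507, 5.3547, 6.2293, 6.2187, 0.0000]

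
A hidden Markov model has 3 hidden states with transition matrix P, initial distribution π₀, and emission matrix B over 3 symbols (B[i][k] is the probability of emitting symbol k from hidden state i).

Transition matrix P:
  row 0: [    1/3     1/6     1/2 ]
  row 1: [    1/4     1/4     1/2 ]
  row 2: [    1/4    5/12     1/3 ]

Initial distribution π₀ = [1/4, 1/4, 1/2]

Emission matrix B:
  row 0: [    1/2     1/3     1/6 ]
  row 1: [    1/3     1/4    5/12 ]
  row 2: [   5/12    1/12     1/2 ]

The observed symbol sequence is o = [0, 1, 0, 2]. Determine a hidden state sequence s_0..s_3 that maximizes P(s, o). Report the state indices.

t=0: δ = [1.250e-01, 8.333e-02, 2.083e-01]  (obs o_0=0)
t=1: δ = [1.736e-02, 2.170e-02, 5.787e-03]  ψ = [2, 2, 2]  (obs o_1=1)
t=2: δ = [2.894e-03, 1.808e-03, 4.521e-03]  ψ = [0, 1, 1]  (obs o_2=0)
t=3: δ = [1.884e-04, 7.849e-04, 7.535e-04]  ψ = [2, 2, 2]  (obs o_3=2)
backtrack: best end state = 1; path = [2, 1, 2, 1]

path = [2, 1, 2, 1]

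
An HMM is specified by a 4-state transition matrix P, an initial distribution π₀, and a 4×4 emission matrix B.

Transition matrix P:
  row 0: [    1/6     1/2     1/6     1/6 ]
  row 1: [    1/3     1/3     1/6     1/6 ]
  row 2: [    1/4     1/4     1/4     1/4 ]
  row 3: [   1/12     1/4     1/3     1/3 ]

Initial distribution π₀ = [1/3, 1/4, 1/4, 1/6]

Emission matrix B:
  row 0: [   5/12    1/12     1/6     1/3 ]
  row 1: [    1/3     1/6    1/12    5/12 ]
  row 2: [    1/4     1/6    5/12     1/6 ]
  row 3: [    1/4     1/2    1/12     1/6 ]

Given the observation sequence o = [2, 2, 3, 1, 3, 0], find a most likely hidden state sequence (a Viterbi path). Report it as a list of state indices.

t=0: δ = [5.556e-02, 2.083e-02, 1.042e-01, 1.389e-02]  (obs o_0=2)
t=1: δ = [4.340e-03, 2.315e-03, 1.085e-02, 2.170e-03]  ψ = [2, 0, 2, 2]  (obs o_1=2)
t=2: δ = [9.042e-04, 1.130e-03, 4.521e-04, 4.521e-04]  ψ = [2, 2, 2, 2]  (obs o_2=3)
t=3: δ = [3.140e-05, 7.535e-05, 3.140e-05, 9.419e-05]  ψ = [1, 0, 1, 1]  (obs o_3=1)
t=4: δ = [8.372e-06, 1.047e-05, 5.233e-06, 5.233e-06]  ψ = [1, 1, 3, 3]  (obs o_4=3)
t=5: δ = [1.454e-06, 1.395e-06, 4.361e-07, 4.361e-07]  ψ = [1, 0, 1, 1]  (obs o_5=0)
backtrack: best end state = 0; path = [2, 2, 0, 1, 1, 0]

path = [2, 2, 0, 1, 1, 0]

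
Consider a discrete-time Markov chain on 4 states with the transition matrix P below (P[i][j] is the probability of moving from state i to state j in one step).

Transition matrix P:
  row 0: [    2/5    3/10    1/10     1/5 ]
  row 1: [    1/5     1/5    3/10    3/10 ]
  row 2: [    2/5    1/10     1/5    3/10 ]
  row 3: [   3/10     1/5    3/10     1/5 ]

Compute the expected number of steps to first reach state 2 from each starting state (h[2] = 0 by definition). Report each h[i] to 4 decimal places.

First-step conditioning: h[2] = 0; for i ≠ 2, h[i] = 1 + Σ_k P[i][k]·h[k].
  h[0] = 1 + 2/5·h[0] + 3/10·h[1] + 1/5·h[3]
  h[1] = 1 + 1/5·h[0] + 1/5·h[1] + 3/10·h[3]
  h[3] = 1 + 3/10·h[0] + 1/5·h[1] + 1/5·h[3]
Solving the 3×3 linear system over states ≠ 2 gives exactly h = [1110/217, 890/217, 0, 130/31] (h[2] = 0 is the target).

h = [5.1152, 4.1014, 0.0000, 4.1935]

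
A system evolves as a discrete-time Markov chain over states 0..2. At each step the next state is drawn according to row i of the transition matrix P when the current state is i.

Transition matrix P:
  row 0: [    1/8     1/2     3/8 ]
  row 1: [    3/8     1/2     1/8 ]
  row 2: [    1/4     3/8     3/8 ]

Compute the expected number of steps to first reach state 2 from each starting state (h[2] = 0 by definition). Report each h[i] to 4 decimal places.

h = [4.0000, 5.0000, 0.0000]

First-step conditioning: h[2] = 0; for i ≠ 2, h[i] = 1 + Σ_k P[i][k]·h[k].
  h[0] = 1 + 1/8·h[0] + 1/2·h[1]
  h[1] = 1 + 3/8·h[0] + 1/2·h[1]
Solving the 2×2 linear system over states ≠ 2 gives exactly h = [4, 5, 0] (h[2] = 0 is the target).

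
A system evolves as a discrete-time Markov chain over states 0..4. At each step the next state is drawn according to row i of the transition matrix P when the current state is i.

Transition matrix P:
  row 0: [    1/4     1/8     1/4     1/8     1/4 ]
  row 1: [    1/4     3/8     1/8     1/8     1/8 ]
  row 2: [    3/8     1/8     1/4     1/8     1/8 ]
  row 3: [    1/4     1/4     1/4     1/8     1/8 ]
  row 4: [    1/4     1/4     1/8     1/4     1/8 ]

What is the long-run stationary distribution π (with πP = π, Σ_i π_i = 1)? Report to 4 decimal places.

Balance equations π_j = Σ_i π_i·P[i][j]:
  π_0 = 1/4·π_0 + 1/4·π_1 + 3/8·π_2 + 1/4·π_3 + 1/4·π_4
  π_1 = 1/8·π_0 + 3/8·π_1 + 1/8·π_2 + 1/4·π_3 + 1/4·π_4
  π_2 = 1/4·π_0 + 1/8·π_1 + 1/4·π_2 + 1/4·π_3 + 1/8·π_4
  π_3 = 1/8·π_0 + 1/8·π_1 + 1/8·π_2 + 1/8·π_3 + 1/4·π_4
  normalize: π_0 + π_1 + π_2 + π_3 + π_4 = 1
Solving the linear system gives exactly π = [19/69, 5/23, 14/69, 10/69, 11/69].

π = [0.2754, 0.2174, 0.2029, 0.1449, 0.1594]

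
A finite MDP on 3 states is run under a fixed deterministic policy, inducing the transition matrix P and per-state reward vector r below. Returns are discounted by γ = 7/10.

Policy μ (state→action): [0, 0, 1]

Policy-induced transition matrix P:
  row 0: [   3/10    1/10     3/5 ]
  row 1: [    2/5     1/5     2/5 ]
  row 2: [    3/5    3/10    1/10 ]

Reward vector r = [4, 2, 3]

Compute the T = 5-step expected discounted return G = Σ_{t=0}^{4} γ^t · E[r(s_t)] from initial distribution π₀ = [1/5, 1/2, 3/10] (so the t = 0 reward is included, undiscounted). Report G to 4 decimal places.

t=0: π = [0.2000, 0.5000, 0.3000], E[r] = 2.7000, γ^t·E[r] = 2.700000, running G = 2.700000
t=1: π = [0.4400, 0.2100, 0.3500], E[r] = 3.2300, γ^t·E[r] = 2.261000, running G = 4.961000
t=2: π = [0.4260, 0.1910, 0.3830], E[r] = 3.2350, γ^t·E[r] = 1.585150, running G = 6.546150
t=3: π = [0.4340, 0.1957, 0.3703], E[r] = 3.2383, γ^t·E[r] = 1.110737, running G = 7.656887
t=4: π = [0.4307, 0.1936, 0.3757], E[r] = 3.2370, γ^t·E[r] = 0.777211, running G = 8.434098

G = 8.4341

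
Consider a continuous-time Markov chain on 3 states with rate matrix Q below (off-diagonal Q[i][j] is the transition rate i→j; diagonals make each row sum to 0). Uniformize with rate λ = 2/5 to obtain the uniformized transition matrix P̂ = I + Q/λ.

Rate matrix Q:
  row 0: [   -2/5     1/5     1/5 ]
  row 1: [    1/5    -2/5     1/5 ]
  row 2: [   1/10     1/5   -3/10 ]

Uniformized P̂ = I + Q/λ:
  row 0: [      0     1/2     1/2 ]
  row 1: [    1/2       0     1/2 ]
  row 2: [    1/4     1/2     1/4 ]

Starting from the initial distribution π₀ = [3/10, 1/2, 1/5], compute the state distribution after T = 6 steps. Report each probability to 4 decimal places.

t=0: π = [0.3000, 0.5000, 0.2000]
t=1: π = [0.3000, 0.2500, 0.4500]
t=2: π = [0.2375, 0.3750, 0.3875]
t=3: π = [0.2844, 0.3125, 0.4031]
t=4: π = [0.2570, 0.3438, 0.3992]
t=5: π = [0.2717, 0.3281, 0.4002]
t=6: π = [0.2641, 0.3359, 0.4000]

π = [0.2641, 0.3359, 0.4000]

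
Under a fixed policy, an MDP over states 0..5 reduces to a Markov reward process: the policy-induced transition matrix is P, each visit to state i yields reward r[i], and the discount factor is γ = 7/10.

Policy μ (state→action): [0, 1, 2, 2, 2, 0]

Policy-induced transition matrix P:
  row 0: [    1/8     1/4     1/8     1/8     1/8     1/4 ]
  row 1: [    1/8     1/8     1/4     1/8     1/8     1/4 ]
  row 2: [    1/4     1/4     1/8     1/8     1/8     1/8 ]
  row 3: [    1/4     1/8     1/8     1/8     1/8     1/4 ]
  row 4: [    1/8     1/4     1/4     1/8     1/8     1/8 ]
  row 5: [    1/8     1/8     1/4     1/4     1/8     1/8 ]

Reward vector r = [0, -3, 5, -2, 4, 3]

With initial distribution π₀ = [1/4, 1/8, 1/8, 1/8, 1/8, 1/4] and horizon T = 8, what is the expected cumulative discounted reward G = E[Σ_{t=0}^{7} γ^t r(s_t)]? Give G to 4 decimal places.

t=0: π = [0.2500, 0.1250, 0.1250, 0.1250, 0.1250, 0.2500], E[r] = 1.2500, γ^t·E[r] = 1.250000, running G = 1.250000
t=1: π = [0.1563, 0.1875, 0.1875, 0.1563, 0.1250, 0.1875], E[r] = 1.1250, γ^t·E[r] = 0.787500, running G = 2.037500
t=2: π = [0.1680, 0.1836, 0.1875, 0.1484, 0.1250, 0.1875], E[r] = 1.1523, γ^t·E[r] = 0.564648, running G = 2.602148
t=3: π = [0.1670, 0.1851, 0.1870, 0.1484, 0.1250, 0.1875], E[r] = 1.1455, γ^t·E[r] = 0.392909, running G = 2.995058
t=4: π = [0.1669, 0.1849, 0.1872, 0.1484, 0.1250, 0.1876], E[r] = 1.1472, γ^t·E[r] = 0.275432, running G = 3.270490
t=5: π = [0.1670, 0.1849, 0.1872, 0.1484, 0.1250, 0.1875], E[r] = 1.1469, γ^t·E[r] = 0.192764, running G = 3.463254
t=6: π = [0.1670, 0.1849, 0.1872, 0.1484, 0.1250, 0.1875], E[r] = 1.1469, γ^t·E[r] = 0.134936, running G = 3.598190
t=7: π = [0.1670, 0.1849, 0.1872, 0.1484, 0.1250, 0.1875], E[r] = 1.1469, γ^t·E[r] = 0.094456, running G = 3.692646

G = 3.6926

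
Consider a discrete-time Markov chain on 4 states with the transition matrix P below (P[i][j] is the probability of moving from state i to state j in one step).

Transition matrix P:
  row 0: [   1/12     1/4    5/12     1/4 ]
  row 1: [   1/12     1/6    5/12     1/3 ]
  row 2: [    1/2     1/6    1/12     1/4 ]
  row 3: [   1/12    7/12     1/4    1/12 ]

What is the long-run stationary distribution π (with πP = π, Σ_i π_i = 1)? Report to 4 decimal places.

π = [0.2013, 0.2811, 0.2832, 0.2344]

Balance equations π_j = Σ_i π_i·P[i][j]:
  π_0 = 1/12·π_0 + 1/12·π_1 + 1/2·π_2 + 1/12·π_3
  π_1 = 1/4·π_0 + 1/6·π_1 + 1/6·π_2 + 7/12·π_3
  π_2 = 5/12·π_0 + 5/12·π_1 + 1/12·π_2 + 1/4·π_3
  normalize: π_0 + π_1 + π_2 + π_3 = 1
Solving the linear system gives exactly π = [573/2846, 400/1423, 403/1423, 667/2846].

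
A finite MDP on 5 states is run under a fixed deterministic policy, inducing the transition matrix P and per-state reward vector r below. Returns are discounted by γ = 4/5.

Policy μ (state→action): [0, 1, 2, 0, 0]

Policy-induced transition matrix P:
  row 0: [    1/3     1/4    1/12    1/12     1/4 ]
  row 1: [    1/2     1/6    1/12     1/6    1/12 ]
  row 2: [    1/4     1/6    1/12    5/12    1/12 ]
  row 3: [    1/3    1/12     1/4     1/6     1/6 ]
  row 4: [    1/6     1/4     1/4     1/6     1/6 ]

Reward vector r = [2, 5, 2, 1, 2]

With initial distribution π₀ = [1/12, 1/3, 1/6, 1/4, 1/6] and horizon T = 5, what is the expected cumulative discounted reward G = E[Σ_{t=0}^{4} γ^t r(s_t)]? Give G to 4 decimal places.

G = 8.3374

t=0: π = [0.0833, 0.3333, 0.1667, 0.2500, 0.1667], E[r] = 2.7500, γ^t·E[r] = 2.750000, running G = 2.750000
t=1: π = [0.3472, 0.1667, 0.1528, 0.2014, 0.1319], E[r] = 2.2986, γ^t·E[r] = 1.838889, running G = 4.588889
t=2: π = [0.3264, 0.1898, 0.1389, 0.1759, 0.1690], E[r] = 2.3935, γ^t·E[r] = 1.531852, running G = 6.120741
t=3: π = [0.3252, 0.1933, 0.1408, 0.1742, 0.1665], E[r] = 2.4057, γ^t·E[r] = 1.231704, running G = 7.352444
t=4: π = [0.3261, 0.1931, 0.1401, 0.1748, 0.1659], E[r] = 2.4046, γ^t·E[r] = 0.984928, running G = 8.337373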